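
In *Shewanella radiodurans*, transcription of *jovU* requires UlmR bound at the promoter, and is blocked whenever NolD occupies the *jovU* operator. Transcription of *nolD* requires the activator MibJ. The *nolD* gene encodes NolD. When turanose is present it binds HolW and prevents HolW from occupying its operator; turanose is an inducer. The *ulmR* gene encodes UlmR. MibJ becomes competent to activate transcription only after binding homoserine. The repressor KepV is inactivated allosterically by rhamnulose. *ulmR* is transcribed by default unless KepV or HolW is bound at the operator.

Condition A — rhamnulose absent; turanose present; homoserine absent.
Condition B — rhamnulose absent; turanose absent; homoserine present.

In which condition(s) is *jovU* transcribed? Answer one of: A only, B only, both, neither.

Condition A:
Rhamnulose is absent, so KepV is active.
Turanose is present, so HolW is inactive.
With repressor KepV bound, *ulmR* is not transcribed.
So UlmR is not produced.
Homoserine is absent, so MibJ is inactive.
Required activator MibJ is absent, so *nolD* is not transcribed.
So NolD is not produced.
Required activator UlmR is absent, so *jovU* is not transcribed.
→ *jovU* is OFF in A.
Condition B:
Rhamnulose is absent, so KepV is active.
Turanose is absent, so HolW is active.
With repressor KepV bound, *ulmR* is not transcribed.
So UlmR is not produced.
Homoserine is present, so MibJ is active.
No repressor is bound and MibJ is active, so *nolD* is transcribed.
So NolD is produced and active.
With repressor NolD bound, *jovU* is not transcribed.
→ *jovU* is OFF in B.

neither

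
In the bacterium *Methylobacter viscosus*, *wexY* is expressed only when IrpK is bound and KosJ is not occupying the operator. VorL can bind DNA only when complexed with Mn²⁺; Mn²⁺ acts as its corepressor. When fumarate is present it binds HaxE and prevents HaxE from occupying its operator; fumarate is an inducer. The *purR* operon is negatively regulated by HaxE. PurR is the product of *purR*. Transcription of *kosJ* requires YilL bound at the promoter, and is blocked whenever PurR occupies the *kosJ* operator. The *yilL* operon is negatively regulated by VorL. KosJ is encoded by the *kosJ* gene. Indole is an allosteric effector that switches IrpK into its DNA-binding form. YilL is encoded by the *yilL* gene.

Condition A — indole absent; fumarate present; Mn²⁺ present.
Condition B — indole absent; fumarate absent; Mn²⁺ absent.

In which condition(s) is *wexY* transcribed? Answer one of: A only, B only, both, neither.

neither

Condition A:
Indole is absent, so IrpK is inactive.
Fumarate is present, so HaxE is inactive.
With no repressor bound, *purR* is transcribed.
So PurR is produced and active.
Mn²⁺ is present, so VorL is active.
With repressor VorL bound, *yilL* is not transcribed.
So YilL is not produced.
With repressor PurR bound, *kosJ* is not transcribed.
So KosJ is not produced.
Required activator IrpK is absent, so *wexY* is not transcribed.
→ *wexY* is OFF in A.
Condition B:
Indole is absent, so IrpK is inactive.
Fumarate is absent, so HaxE is active.
With repressor HaxE bound, *purR* is not transcribed.
So PurR is not produced.
Mn²⁺ is absent, so VorL is inactive.
With no repressor bound, *yilL* is transcribed.
So YilL is produced and active.
No repressor is bound and YilL is active, so *kosJ* is transcribed.
So KosJ is produced and active.
With repressor KosJ bound, *wexY* is not transcribed.
→ *wexY* is OFF in B.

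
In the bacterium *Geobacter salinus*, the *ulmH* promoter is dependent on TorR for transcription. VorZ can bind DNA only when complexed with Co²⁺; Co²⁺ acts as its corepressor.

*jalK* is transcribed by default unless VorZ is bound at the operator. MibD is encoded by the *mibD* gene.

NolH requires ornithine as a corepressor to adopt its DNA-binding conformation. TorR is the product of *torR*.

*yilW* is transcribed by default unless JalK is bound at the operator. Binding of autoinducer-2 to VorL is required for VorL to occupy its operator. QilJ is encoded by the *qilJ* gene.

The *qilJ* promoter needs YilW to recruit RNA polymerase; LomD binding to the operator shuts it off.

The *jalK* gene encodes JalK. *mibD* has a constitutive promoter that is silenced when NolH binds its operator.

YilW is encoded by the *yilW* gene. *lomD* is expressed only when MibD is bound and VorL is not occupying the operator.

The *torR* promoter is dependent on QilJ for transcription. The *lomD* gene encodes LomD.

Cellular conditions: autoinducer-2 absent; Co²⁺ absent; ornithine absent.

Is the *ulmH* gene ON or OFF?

OFF

Ornithine is absent, so NolH is inactive.
With no repressor bound, *mibD* is transcribed.
So MibD is produced and active.
Autoinducer-2 is absent, so VorL is inactive.
No repressor is bound and MibD is active, so *lomD* is transcribed.
So LomD is produced and active.
Co²⁺ is absent, so VorZ is inactive.
With no repressor bound, *jalK* is transcribed.
So JalK is produced and active.
With repressor JalK bound, *yilW* is not transcribed.
So YilW is not produced.
With repressor LomD bound, *qilJ* is not transcribed.
So QilJ is not produced.
Required activator QilJ is absent, so *torR* is not transcribed.
So TorR is not produced.
Required activator TorR is absent, so *ulmH* is not transcribed.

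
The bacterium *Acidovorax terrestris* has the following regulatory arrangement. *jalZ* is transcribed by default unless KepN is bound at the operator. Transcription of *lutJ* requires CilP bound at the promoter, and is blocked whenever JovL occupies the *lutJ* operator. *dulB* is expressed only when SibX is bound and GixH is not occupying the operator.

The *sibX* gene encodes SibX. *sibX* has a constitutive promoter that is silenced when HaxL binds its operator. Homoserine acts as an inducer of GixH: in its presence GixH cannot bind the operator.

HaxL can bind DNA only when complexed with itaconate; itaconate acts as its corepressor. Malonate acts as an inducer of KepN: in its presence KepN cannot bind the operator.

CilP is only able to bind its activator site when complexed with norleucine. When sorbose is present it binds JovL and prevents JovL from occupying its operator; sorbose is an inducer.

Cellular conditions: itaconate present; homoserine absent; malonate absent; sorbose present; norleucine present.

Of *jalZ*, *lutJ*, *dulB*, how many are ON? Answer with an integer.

1

Malonate is absent, so KepN is active.
With repressor KepN bound, *jalZ* is not transcribed.
→ *jalZ* is OFF.
Norleucine is present, so CilP is active.
Sorbose is present, so JovL is inactive.
No repressor is bound and CilP is active, so *lutJ* is transcribed.
→ *lutJ* is ON.
Homoserine is absent, so GixH is active.
Itaconate is present, so HaxL is active.
With repressor HaxL bound, *sibX* is not transcribed.
So SibX is not produced.
With repressor GixH bound, *dulB* is not transcribed.
→ *dulB* is OFF.
1 of the 3 genes is transcribed.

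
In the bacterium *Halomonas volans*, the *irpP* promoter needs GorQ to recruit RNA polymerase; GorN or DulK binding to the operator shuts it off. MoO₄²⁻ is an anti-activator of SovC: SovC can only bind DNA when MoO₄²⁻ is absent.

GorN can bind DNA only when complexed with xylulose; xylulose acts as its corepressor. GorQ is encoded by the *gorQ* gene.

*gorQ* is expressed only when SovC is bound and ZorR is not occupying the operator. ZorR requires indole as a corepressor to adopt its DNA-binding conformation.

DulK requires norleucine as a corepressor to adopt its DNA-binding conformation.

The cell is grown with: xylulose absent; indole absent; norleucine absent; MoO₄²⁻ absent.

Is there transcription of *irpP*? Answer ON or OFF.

Xylulose is absent, so GorN is inactive.
MoO₄²⁻ is absent, so SovC is active.
Indole is absent, so ZorR is inactive.
No repressor is bound and SovC is active, so *gorQ* is transcribed.
So GorQ is produced and active.
Norleucine is absent, so DulK is inactive.
No repressor is bound and GorQ is active, so *irpP* is transcribed.

ON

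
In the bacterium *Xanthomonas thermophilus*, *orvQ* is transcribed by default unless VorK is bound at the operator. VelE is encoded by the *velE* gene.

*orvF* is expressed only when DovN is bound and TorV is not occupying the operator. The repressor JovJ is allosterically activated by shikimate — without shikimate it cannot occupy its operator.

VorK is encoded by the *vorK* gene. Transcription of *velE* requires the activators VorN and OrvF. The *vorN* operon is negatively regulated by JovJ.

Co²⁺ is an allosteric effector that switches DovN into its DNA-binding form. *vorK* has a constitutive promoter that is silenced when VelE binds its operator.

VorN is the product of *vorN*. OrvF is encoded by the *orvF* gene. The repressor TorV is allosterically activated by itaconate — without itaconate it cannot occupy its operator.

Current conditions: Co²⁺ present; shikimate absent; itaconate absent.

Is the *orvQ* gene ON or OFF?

ON

Shikimate is absent, so JovJ is inactive.
With no repressor bound, *vorN* is transcribed.
So VorN is produced and active.
Itaconate is absent, so TorV is inactive.
Co²⁺ is present, so DovN is active.
No repressor is bound and DovN is active, so *orvF* is transcribed.
So OrvF is produced and active.
No repressor is bound and VorN and OrvF are active, so *velE* is transcribed.
So VelE is produced and active.
With repressor VelE bound, *vorK* is not transcribed.
So VorK is not produced.
With no repressor bound, *orvQ* is transcribed.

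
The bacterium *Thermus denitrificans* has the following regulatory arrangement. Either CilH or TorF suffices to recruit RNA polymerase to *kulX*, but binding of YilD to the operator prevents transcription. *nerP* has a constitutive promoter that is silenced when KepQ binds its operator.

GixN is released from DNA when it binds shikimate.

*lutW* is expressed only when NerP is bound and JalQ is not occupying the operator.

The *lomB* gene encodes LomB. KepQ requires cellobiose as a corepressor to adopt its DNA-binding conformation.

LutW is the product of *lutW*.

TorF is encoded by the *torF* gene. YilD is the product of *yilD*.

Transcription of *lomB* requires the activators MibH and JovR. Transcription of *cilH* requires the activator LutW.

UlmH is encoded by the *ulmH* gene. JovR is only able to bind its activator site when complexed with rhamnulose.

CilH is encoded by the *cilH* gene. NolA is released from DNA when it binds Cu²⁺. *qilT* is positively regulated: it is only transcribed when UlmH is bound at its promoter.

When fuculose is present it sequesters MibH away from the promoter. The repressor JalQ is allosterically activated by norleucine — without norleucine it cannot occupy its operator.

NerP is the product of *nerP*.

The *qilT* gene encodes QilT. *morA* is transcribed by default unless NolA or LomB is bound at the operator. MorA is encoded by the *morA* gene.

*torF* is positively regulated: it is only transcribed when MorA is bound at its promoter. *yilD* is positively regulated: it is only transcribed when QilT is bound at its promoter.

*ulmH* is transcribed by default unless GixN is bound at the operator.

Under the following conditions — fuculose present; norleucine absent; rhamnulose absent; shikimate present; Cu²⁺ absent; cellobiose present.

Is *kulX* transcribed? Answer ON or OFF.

Cellobiose is present, so KepQ is active.
With repressor KepQ bound, *nerP* is not transcribed.
So NerP is not produced.
Norleucine is absent, so JalQ is inactive.
Required activator NerP is absent, so *lutW* is not transcribed.
So LutW is not produced.
Required activator LutW is absent, so *cilH* is not transcribed.
So CilH is not produced.
Cu²⁺ is absent, so NolA is active.
Fuculose is present, so MibH is inactive.
Rhamnulose is absent, so JovR is inactive.
Required activator MibH is absent, so *lomB* is not transcribed.
So LomB is not produced.
With repressor NolA bound, *morA* is not transcribed.
So MorA is not produced.
Required activator MorA is absent, so *torF* is not transcribed.
So TorF is not produced.
Shikimate is present, so GixN is inactive.
With no repressor bound, *ulmH* is transcribed.
So UlmH is produced and active.
No repressor is bound and UlmH is active, so *qilT* is transcribed.
So QilT is produced and active.
No repressor is bound and QilT is active, so *yilD* is transcribed.
So YilD is produced and active.
With repressor YilD bound, *kulX* is not transcribed.

OFF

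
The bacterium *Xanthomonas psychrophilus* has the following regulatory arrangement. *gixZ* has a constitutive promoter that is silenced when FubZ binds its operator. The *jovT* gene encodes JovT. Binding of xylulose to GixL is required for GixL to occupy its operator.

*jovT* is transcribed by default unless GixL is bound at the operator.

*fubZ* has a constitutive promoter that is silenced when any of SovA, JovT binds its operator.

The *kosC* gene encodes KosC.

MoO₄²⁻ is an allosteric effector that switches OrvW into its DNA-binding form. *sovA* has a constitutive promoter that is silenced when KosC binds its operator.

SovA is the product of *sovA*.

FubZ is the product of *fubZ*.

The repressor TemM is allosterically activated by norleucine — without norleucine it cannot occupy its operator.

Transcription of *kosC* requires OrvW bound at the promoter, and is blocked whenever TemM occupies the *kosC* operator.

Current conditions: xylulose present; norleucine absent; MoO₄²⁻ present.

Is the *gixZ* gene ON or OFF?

MoO₄²⁻ is present, so OrvW is active.
Norleucine is absent, so TemM is inactive.
No repressor is bound and OrvW is active, so *kosC* is transcribed.
So KosC is produced and active.
With repressor KosC bound, *sovA* is not transcribed.
So SovA is not produced.
Xylulose is present, so GixL is active.
With repressor GixL bound, *jovT* is not transcribed.
So JovT is not produced.
With no repressor bound, *fubZ* is transcribed.
So FubZ is produced and active.
With repressor FubZ bound, *gixZ* is not transcribed.

OFF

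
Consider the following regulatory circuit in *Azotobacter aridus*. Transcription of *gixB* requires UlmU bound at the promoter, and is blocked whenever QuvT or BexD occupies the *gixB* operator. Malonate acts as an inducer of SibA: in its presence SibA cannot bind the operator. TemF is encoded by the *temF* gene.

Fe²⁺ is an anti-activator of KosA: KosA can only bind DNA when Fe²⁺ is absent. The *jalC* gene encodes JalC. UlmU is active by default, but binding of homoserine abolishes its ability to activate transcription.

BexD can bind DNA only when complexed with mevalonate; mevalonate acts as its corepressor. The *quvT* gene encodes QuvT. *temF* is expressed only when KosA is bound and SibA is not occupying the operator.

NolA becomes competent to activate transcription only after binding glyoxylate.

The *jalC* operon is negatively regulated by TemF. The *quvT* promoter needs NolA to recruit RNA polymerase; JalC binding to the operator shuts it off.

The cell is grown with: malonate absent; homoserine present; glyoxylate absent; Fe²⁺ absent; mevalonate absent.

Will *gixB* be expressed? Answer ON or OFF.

Glyoxylate is absent, so NolA is inactive.
Malonate is absent, so SibA is active.
Fe²⁺ is absent, so KosA is active.
With repressor SibA bound, *temF* is not transcribed.
So TemF is not produced.
With no repressor bound, *jalC* is transcribed.
So JalC is produced and active.
With repressor JalC bound, *quvT* is not transcribed.
So QuvT is not produced.
Homoserine is present, so UlmU is inactive.
Mevalonate is absent, so BexD is inactive.
Required activator UlmU is absent, so *gixB* is not transcribed.

OFF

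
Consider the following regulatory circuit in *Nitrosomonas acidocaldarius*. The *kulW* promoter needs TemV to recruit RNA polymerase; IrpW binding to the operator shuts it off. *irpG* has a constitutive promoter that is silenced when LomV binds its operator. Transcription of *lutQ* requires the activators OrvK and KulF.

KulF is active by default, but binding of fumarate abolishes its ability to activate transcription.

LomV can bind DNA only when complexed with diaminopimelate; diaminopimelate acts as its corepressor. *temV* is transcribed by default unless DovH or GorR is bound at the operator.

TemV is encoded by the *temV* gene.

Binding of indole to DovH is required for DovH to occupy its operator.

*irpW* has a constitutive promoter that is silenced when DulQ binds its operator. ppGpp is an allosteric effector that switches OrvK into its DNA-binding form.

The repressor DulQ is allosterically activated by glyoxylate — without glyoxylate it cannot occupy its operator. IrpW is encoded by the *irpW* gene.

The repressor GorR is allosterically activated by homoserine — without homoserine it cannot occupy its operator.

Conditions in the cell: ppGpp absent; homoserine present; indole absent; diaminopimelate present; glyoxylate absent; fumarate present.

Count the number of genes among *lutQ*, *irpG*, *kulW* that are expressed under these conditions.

ppGpp is absent, so OrvK is inactive.
Fumarate is present, so KulF is inactive.
Required activator OrvK is absent, so *lutQ* is not transcribed.
→ *lutQ* is OFF.
Diaminopimelate is present, so LomV is active.
With repressor LomV bound, *irpG* is not transcribed.
→ *irpG* is OFF.
Glyoxylate is absent, so DulQ is inactive.
With no repressor bound, *irpW* is transcribed.
So IrpW is produced and active.
Indole is absent, so DovH is inactive.
Homoserine is present, so GorR is active.
With repressor GorR bound, *temV* is not transcribed.
So TemV is not produced.
With repressor IrpW bound, *kulW* is not transcribed.
→ *kulW* is OFF.
0 of the 3 genes are transcribed.

0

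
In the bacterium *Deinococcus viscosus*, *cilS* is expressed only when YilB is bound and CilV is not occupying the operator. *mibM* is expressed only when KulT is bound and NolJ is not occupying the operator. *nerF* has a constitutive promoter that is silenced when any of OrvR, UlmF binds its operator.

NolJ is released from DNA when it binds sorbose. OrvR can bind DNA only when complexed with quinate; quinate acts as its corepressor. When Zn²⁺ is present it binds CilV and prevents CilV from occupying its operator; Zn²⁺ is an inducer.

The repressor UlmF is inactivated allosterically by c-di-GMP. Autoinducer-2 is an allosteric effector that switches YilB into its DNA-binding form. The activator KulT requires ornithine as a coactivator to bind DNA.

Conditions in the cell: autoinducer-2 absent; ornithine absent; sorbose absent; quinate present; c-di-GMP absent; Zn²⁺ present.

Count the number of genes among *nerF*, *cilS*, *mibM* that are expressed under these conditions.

Quinate is present, so OrvR is active.
c-di-GMP is absent, so UlmF is active.
With repressor OrvR bound, *nerF* is not transcribed.
→ *nerF* is OFF.
Autoinducer-2 is absent, so YilB is inactive.
Zn²⁺ is present, so CilV is inactive.
Required activator YilB is absent, so *cilS* is not transcribed.
→ *cilS* is OFF.
Sorbose is absent, so NolJ is active.
Ornithine is absent, so KulT is inactive.
With repressor NolJ bound, *mibM* is not transcribed.
→ *mibM* is OFF.
0 of the 3 genes are transcribed.

0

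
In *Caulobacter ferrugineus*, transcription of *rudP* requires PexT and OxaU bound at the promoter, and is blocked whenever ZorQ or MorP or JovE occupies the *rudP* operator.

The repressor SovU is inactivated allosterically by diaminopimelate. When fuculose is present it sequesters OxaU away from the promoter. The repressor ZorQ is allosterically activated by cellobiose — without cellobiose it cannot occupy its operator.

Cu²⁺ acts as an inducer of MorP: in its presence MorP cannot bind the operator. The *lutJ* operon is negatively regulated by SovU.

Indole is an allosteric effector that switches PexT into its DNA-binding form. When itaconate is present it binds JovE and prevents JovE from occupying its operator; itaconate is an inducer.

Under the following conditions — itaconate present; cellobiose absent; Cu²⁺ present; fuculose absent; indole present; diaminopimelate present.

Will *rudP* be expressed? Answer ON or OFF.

Indole is present, so PexT is active.
Cellobiose is absent, so ZorQ is inactive.
Cu²⁺ is present, so MorP is inactive.
Fuculose is absent, so OxaU is active.
Itaconate is present, so JovE is inactive.
No repressor is bound and PexT and OxaU are active, so *rudP* is transcribed.

ON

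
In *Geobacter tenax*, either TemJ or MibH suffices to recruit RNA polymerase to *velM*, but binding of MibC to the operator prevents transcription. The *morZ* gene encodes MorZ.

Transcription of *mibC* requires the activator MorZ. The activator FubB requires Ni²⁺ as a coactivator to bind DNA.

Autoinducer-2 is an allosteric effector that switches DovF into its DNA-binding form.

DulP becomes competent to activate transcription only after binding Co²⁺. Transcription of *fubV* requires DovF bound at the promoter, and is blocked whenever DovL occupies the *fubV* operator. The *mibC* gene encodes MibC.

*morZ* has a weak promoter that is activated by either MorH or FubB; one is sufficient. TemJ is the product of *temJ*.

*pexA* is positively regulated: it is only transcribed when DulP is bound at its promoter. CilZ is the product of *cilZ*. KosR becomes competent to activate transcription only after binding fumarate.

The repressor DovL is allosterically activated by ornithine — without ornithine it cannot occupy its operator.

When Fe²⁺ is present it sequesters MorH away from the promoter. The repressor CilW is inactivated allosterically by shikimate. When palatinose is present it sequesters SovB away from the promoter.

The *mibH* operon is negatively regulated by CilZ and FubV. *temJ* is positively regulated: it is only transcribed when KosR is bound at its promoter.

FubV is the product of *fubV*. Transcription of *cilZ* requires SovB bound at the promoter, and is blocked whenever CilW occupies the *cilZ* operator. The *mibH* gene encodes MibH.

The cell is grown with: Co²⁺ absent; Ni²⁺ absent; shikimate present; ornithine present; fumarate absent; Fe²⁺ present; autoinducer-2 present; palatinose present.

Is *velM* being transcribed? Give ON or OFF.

Fe²⁺ is present, so MorH is inactive.
Ni²⁺ is absent, so FubB is inactive.
No activator is available at the *morZ* promoter, so *morZ* is not transcribed.
So MorZ is not produced.
Required activator MorZ is absent, so *mibC* is not transcribed.
So MibC is not produced.
Fumarate is absent, so KosR is inactive.
Required activator KosR is absent, so *temJ* is not transcribed.
So TemJ is not produced.
Shikimate is present, so CilW is inactive.
Palatinose is present, so SovB is inactive.
Required activator SovB is absent, so *cilZ* is not transcribed.
So CilZ is not produced.
Autoinducer-2 is present, so DovF is active.
Ornithine is present, so DovL is active.
With repressor DovL bound, *fubV* is not transcribed.
So FubV is not produced.
With no repressor bound, *mibH* is transcribed.
So MibH is produced and active.
Activator MibH is present, so *velM* is transcribed.

ON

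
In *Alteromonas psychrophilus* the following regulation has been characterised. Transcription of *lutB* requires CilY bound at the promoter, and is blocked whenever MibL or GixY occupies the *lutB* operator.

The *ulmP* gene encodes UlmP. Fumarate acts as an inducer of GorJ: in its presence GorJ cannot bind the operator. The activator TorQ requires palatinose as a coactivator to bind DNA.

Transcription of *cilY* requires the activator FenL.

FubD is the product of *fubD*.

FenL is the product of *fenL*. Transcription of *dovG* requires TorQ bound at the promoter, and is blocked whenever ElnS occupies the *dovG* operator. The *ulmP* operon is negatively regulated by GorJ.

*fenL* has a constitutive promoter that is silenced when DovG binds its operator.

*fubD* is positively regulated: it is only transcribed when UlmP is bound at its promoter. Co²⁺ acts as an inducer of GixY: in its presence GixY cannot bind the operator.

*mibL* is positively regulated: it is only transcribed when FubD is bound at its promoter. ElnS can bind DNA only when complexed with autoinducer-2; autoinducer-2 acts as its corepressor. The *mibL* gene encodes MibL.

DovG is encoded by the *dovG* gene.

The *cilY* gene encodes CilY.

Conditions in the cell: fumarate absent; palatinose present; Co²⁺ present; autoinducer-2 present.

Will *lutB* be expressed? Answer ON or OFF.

ON

Fumarate is absent, so GorJ is active.
With repressor GorJ bound, *ulmP* is not transcribed.
So UlmP is not produced.
Required activator UlmP is absent, so *fubD* is not transcribed.
So FubD is not produced.
Required activator FubD is absent, so *mibL* is not transcribed.
So MibL is not produced.
Co²⁺ is present, so GixY is inactive.
Autoinducer-2 is present, so ElnS is active.
Palatinose is present, so TorQ is active.
With repressor ElnS bound, *dovG* is not transcribed.
So DovG is not produced.
With no repressor bound, *fenL* is transcribed.
So FenL is produced and active.
No repressor is bound and FenL is active, so *cilY* is transcribed.
So CilY is produced and active.
No repressor is bound and CilY is active, so *lutB* is transcribed.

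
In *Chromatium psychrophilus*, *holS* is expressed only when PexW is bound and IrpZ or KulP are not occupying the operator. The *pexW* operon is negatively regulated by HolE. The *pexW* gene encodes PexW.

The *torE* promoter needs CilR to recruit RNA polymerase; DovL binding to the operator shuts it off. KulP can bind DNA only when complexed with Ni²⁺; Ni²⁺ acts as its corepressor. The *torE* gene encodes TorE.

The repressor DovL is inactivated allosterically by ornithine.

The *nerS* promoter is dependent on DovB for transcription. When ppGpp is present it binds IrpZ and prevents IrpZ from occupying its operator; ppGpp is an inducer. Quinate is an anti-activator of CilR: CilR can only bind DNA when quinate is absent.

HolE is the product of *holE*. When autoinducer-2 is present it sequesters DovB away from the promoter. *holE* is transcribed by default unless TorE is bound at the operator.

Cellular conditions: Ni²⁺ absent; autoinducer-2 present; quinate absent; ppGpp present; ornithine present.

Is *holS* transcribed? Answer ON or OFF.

ppGpp is present, so IrpZ is inactive.
Ni²⁺ is absent, so KulP is inactive.
Quinate is absent, so CilR is active.
Ornithine is present, so DovL is inactive.
No repressor is bound and CilR is active, so *torE* is transcribed.
So TorE is produced and active.
With repressor TorE bound, *holE* is not transcribed.
So HolE is not produced.
With no repressor bound, *pexW* is transcribed.
So PexW is produced and active.
No repressor is bound and PexW is active, so *holS* is transcribed.

ON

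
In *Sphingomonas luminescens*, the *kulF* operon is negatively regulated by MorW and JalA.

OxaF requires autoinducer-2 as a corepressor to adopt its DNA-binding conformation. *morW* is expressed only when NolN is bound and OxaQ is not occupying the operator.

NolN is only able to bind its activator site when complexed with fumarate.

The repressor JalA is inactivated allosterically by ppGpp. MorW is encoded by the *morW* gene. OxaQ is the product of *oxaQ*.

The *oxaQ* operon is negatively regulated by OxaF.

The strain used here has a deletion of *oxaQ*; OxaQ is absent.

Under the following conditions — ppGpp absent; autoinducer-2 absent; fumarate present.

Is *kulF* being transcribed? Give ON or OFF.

OFF

OxaQ is non-functional in this strain, so it has no effect.
Fumarate is present, so NolN is active.
No repressor is bound and NolN is active, so *morW* is transcribed.
So MorW is produced and active.
ppGpp is absent, so JalA is active.
With repressor MorW bound, *kulF* is not transcribed.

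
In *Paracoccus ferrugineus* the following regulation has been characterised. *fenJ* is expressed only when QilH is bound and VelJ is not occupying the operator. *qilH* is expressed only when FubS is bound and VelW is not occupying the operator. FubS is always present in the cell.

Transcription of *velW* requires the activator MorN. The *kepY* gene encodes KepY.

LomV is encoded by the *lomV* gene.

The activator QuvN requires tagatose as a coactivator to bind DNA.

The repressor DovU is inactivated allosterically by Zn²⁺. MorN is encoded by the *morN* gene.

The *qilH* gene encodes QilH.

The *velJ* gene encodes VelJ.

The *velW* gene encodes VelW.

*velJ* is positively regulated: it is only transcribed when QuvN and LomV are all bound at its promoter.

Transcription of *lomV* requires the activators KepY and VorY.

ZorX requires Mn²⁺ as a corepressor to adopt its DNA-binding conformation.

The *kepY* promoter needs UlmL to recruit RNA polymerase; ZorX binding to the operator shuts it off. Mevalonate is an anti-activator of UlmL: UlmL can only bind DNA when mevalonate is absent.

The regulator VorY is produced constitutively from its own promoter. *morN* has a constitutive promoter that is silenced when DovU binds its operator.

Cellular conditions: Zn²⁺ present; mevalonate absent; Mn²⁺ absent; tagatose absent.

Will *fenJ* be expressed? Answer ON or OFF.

Zn²⁺ is present, so DovU is inactive.
With no repressor bound, *morN* is transcribed.
So MorN is produced and active.
No repressor is bound and MorN is active, so *velW* is transcribed.
So VelW is produced and active.
FubS is produced constitutively and is active.
With repressor VelW bound, *qilH* is not transcribed.
So QilH is not produced.
Tagatose is absent, so QuvN is inactive.
Mn²⁺ is absent, so ZorX is inactive.
Mevalonate is absent, so UlmL is active.
No repressor is bound and UlmL is active, so *kepY* is transcribed.
So KepY is produced and active.
VorY is produced constitutively and is active.
No repressor is bound and KepY and VorY are active, so *lomV* is transcribed.
So LomV is produced and active.
Required activator QuvN is absent, so *velJ* is not transcribed.
So VelJ is not produced.
Required activator QilH is absent, so *fenJ* is not transcribed.

OFF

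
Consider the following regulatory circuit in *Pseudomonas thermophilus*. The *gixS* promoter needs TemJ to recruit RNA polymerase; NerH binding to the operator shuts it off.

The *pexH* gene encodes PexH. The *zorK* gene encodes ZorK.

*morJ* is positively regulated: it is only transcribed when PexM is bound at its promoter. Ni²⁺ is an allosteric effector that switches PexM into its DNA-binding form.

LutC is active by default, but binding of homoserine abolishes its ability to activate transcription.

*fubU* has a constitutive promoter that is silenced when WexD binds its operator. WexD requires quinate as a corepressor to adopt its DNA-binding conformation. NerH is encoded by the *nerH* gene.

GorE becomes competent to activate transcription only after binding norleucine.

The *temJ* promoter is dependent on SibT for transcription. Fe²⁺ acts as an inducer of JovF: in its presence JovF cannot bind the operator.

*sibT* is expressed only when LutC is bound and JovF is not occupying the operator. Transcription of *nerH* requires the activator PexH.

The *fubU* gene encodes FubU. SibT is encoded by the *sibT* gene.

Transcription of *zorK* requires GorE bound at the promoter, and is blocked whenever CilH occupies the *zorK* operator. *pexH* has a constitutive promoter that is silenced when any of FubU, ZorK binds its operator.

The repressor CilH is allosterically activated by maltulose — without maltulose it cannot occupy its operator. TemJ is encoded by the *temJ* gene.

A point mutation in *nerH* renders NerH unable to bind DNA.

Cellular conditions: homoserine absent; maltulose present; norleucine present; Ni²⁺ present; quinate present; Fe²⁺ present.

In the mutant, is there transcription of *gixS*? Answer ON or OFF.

ON

Homoserine is absent, so LutC is active.
Fe²⁺ is present, so JovF is inactive.
No repressor is bound and LutC is active, so *sibT* is transcribed.
So SibT is produced and active.
No repressor is bound and SibT is active, so *temJ* is transcribed.
So TemJ is produced and active.
NerH is non-functional in this strain, so it has no effect.
No repressor is bound and TemJ is active, so *gixS* is transcribed.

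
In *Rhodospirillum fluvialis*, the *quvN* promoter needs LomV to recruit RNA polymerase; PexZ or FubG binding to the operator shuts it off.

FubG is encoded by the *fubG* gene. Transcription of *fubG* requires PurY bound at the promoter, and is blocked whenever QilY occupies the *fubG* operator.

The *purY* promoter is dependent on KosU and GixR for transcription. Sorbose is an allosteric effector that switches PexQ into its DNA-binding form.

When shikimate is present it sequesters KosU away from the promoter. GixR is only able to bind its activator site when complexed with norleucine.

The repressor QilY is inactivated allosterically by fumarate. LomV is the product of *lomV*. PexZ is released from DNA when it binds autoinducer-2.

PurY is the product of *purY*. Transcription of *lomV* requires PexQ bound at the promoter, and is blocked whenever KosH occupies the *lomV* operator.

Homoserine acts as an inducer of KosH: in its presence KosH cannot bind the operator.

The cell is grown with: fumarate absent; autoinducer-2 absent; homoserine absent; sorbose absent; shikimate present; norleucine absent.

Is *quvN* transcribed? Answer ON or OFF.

Autoinducer-2 is absent, so PexZ is active.
Fumarate is absent, so QilY is active.
Shikimate is present, so KosU is inactive.
Norleucine is absent, so GixR is inactive.
Required activator KosU is absent, so *purY* is not transcribed.
So PurY is not produced.
With repressor QilY bound, *fubG* is not transcribed.
So FubG is not produced.
Homoserine is absent, so KosH is active.
Sorbose is absent, so PexQ is inactive.
With repressor KosH bound, *lomV* is not transcribed.
So LomV is not produced.
With repressor PexZ bound, *quvN* is not transcribed.

OFF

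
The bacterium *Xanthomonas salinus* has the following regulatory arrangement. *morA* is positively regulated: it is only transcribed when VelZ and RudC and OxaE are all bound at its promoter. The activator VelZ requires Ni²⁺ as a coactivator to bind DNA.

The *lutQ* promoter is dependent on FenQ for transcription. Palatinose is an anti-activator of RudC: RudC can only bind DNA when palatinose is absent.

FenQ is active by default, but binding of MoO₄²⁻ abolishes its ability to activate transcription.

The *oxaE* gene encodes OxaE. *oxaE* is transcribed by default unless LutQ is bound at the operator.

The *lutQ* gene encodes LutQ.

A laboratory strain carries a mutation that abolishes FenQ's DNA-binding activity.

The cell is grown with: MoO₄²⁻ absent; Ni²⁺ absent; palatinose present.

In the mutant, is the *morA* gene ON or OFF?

Ni²⁺ is absent, so VelZ is inactive.
Palatinose is present, so RudC is inactive.
FenQ is non-functional in this strain, so it has no effect.
Required activator FenQ is absent, so *lutQ* is not transcribed.
So LutQ is not produced.
With no repressor bound, *oxaE* is transcribed.
So OxaE is produced and active.
Required activator VelZ is absent, so *morA* is not transcribed.

OFF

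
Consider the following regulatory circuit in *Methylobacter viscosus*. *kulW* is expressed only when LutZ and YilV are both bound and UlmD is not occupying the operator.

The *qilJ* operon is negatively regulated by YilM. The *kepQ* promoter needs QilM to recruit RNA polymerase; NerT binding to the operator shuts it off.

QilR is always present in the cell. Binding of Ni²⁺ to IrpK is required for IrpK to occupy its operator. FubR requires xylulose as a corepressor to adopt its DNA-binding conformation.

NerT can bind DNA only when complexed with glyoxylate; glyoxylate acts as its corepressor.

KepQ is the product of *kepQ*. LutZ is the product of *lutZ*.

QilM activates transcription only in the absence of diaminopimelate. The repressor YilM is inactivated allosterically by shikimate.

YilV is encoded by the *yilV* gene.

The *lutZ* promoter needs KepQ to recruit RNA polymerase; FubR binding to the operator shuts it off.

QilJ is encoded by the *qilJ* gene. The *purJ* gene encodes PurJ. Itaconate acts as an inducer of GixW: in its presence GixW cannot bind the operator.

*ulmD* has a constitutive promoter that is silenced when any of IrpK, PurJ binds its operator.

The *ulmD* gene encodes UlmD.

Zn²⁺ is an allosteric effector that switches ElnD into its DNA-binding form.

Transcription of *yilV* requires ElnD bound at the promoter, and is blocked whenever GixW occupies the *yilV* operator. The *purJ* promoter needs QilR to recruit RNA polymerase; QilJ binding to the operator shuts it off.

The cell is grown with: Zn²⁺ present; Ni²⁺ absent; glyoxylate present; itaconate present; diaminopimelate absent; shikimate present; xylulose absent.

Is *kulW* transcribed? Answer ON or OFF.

OFF

Glyoxylate is present, so NerT is active.
Diaminopimelate is absent, so QilM is active.
With repressor NerT bound, *kepQ* is not transcribed.
So KepQ is not produced.
Xylulose is absent, so FubR is inactive.
Required activator KepQ is absent, so *lutZ* is not transcribed.
So LutZ is not produced.
Ni²⁺ is absent, so IrpK is inactive.
QilR is produced constitutively and is active.
Shikimate is present, so YilM is inactive.
With no repressor bound, *qilJ* is transcribed.
So QilJ is produced and active.
With repressor QilJ bound, *purJ* is not transcribed.
So PurJ is not produced.
With no repressor bound, *ulmD* is transcribed.
So UlmD is produced and active.
Itaconate is present, so GixW is inactive.
Zn²⁺ is present, so ElnD is active.
No repressor is bound and ElnD is active, so *yilV* is transcribed.
So YilV is produced and active.
With repressor UlmD bound, *kulW* is not transcribed.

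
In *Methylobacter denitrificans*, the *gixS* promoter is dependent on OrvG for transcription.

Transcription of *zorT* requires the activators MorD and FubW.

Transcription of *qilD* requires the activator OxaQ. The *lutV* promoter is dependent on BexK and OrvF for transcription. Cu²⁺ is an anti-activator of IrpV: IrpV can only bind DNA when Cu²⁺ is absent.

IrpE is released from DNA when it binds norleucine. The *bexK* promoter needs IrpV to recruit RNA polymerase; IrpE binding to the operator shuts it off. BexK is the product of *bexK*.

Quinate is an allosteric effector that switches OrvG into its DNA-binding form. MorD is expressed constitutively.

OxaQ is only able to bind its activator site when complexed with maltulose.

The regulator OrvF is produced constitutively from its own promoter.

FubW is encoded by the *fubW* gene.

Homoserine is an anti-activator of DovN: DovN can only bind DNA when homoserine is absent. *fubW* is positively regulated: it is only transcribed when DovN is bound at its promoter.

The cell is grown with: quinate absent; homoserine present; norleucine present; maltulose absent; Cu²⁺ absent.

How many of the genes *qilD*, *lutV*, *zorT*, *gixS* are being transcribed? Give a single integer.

1

Maltulose is absent, so OxaQ is inactive.
Required activator OxaQ is absent, so *qilD* is not transcribed.
→ *qilD* is OFF.
Cu²⁺ is absent, so IrpV is active.
Norleucine is present, so IrpE is inactive.
No repressor is bound and IrpV is active, so *bexK* is transcribed.
So BexK is produced and active.
OrvF is produced constitutively and is active.
No repressor is bound and BexK and OrvF are active, so *lutV* is transcribed.
→ *lutV* is ON.
MorD is produced constitutively and is active.
Homoserine is present, so DovN is inactive.
Required activator DovN is absent, so *fubW* is not transcribed.
So FubW is not produced.
Required activator FubW is absent, so *zorT* is not transcribed.
→ *zorT* is OFF.
Quinate is absent, so OrvG is inactive.
Required activator OrvG is absent, so *gixS* is not transcribed.
→ *gixS* is OFF.
1 of the 4 genes is transcribed.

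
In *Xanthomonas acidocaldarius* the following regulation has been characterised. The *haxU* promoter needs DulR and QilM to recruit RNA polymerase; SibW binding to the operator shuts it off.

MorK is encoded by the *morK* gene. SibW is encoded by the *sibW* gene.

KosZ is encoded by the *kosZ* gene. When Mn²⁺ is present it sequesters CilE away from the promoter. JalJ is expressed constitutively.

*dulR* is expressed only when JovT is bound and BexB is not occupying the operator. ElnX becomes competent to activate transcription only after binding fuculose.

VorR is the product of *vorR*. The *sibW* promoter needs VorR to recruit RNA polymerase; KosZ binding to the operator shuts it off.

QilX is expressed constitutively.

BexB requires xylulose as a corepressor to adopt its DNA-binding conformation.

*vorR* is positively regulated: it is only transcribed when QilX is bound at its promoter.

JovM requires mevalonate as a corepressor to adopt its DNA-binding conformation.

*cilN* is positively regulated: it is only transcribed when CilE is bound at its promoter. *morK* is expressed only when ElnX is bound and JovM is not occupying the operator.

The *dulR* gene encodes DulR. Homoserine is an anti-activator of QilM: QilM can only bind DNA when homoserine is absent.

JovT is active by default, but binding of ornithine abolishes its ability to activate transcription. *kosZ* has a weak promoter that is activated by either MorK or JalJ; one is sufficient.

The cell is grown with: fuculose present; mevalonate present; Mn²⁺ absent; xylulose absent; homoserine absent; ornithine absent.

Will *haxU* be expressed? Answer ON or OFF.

Xylulose is absent, so BexB is inactive.
Ornithine is absent, so JovT is active.
No repressor is bound and JovT is active, so *dulR* is transcribed.
So DulR is produced and active.
Homoserine is absent, so QilM is active.
QilX is produced constitutively and is active.
No repressor is bound and QilX is active, so *vorR* is transcribed.
So VorR is produced and active.
Fuculose is present, so ElnX is active.
Mevalonate is present, so JovM is active.
With repressor JovM bound, *morK* is not transcribed.
So MorK is not produced.
JalJ is produced constitutively and is active.
Activator JalJ is present, so *kosZ* is transcribed.
So KosZ is produced and active.
With repressor KosZ bound, *sibW* is not transcribed.
So SibW is not produced.
No repressor is bound and DulR and QilM are active, so *haxU* is transcribed.

ON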